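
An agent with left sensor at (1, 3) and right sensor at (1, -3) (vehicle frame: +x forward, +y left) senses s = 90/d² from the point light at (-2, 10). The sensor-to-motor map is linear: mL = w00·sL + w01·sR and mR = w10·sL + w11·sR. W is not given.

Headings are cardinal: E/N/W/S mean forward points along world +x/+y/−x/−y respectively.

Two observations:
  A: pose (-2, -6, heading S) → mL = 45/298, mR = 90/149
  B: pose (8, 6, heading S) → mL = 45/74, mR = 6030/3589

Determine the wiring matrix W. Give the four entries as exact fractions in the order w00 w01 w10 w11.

obs A: pose=(-2,-6,S) → sL=45/149, sR=45/149, mL=45/298, mR=90/149
obs B: pose=(8,6,S) → sL=45/97, sR=45/37, mL=45/74, mR=6030/3589
sensor matrix S = [[45/149, 45/149], [45/97, 45/37]]; det S = 121500/534761
solve [mL_A; mL_B] = S·[w00; w01] and [mR_A; mR_B] = S·[w10; w11]:
  w00 = 0, w01 = 1/2, w10 = 1, w11 = 1

0 1/2 1 1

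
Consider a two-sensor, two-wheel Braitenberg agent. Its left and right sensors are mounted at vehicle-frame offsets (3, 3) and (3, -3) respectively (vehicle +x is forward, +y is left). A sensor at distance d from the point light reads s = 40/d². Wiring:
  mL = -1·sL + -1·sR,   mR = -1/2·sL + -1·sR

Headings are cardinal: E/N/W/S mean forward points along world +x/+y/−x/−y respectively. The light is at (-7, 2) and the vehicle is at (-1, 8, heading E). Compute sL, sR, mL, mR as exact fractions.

20/81 4/9 -56/81 -46/81

left sensor world pos  = (2, 11); dL² = 162
right sensor world pos = (2, 5); dR² = 90
sL = 40/162 = 20/81
sR = 40/90 = 4/9
mL = -1·sL + -1·sR = -56/81
mR = -1/2·sL + -1·sR = -46/81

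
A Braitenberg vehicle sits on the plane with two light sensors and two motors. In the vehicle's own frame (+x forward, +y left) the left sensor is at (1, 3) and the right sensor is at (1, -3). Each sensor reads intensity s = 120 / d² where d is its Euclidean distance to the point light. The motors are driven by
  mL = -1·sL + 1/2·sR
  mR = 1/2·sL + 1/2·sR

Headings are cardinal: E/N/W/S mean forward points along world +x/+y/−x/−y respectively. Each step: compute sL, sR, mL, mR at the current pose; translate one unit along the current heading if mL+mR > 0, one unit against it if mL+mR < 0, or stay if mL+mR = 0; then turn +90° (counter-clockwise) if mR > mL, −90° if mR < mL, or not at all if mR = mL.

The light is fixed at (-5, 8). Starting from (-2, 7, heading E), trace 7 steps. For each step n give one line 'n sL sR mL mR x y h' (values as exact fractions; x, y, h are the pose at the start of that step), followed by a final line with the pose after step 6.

0 6 15/4 -33/8 39/8 -2 7 E
1 120 120/49 -5820/49 3000/49 -1 7 N
2 60/17 12 42/17 132/17 -1 6 W
3 8/3 40/3 4 8 -2 6 S
4 15/2 30/13 -165/26 255/52 -2 5 E
5 24 120/29 -636/29 408/29 -3 5 N
6 12/5 60 138/5 156/5 -3 4 W
final -4 4 S

n=0: pose=(-2,7,E); sL=6, sR=15/4; mL=-33/8, mR=39/8; mL+mR=3/4 → advance +1; mR−mL=9 → turn +1·90°
n=1: pose=(-1,7,N); sL=120, sR=120/49; mL=-5820/49, mR=3000/49; mL+mR=-2820/49 → advance -1; mR−mL=180 → turn +1·90°
n=2: pose=(-1,6,W); sL=60/17, sR=12; mL=42/17, mR=132/17; mL+mR=174/17 → advance +1; mR−mL=90/17 → turn +1·90°
n=3: pose=(-2,6,S); sL=8/3, sR=40/3; mL=4, mR=8; mL+mR=12 → advance +1; mR−mL=4 → turn +1·90°
n=4: pose=(-2,5,E); sL=15/2, sR=30/13; mL=-165/26, mR=255/52; mL+mR=-75/52 → advance -1; mR−mL=45/4 → turn +1·90°
n=5: pose=(-3,5,N); sL=24, sR=120/29; mL=-636/29, mR=408/29; mL+mR=-228/29 → advance -1; mR−mL=36 → turn +1·90°
n=6: pose=(-3,4,W); sL=12/5, sR=60; mL=138/5, mR=156/5; mL+mR=294/5 → advance +1; mR−mL=18/5 → turn +1·90°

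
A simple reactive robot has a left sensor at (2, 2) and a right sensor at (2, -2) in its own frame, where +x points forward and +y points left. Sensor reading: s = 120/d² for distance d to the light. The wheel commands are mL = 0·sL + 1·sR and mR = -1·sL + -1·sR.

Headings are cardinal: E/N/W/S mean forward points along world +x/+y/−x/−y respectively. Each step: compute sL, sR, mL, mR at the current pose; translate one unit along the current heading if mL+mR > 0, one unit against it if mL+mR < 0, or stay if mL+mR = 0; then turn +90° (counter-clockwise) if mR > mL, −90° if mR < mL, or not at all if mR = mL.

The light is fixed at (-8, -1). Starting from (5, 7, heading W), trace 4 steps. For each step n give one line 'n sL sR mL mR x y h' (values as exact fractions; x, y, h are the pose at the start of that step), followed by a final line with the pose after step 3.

n=0: pose=(5,7,W); sL=120/157, sR=120/221; mL=120/221, mR=-45360/34697; mL+mR=-120/157 → advance -1; mR−mL=-64200/34697 → turn -1·90°
n=1: pose=(6,7,N); sL=30/61, sR=30/89; mL=30/89, mR=-4500/5429; mL+mR=-30/61 → advance -1; mR−mL=-6330/5429 → turn -1·90°
n=2: pose=(6,6,E); sL=120/337, sR=120/281; mL=120/281, mR=-74160/94697; mL+mR=-120/337 → advance -1; mR−mL=-114600/94697 → turn -1·90°
n=3: pose=(5,6,S); sL=12/25, sR=60/73; mL=60/73, mR=-2376/1825; mL+mR=-12/25 → advance -1; mR−mL=-3876/1825 → turn -1·90°

0 120/157 120/221 120/221 -45360/34697 5 7 W
1 30/61 30/89 30/89 -4500/5429 6 7 N
2 120/337 120/281 120/281 -74160/94697 6 6 E
3 12/25 60/73 60/73 -2376/1825 5 6 S
final 5 7 W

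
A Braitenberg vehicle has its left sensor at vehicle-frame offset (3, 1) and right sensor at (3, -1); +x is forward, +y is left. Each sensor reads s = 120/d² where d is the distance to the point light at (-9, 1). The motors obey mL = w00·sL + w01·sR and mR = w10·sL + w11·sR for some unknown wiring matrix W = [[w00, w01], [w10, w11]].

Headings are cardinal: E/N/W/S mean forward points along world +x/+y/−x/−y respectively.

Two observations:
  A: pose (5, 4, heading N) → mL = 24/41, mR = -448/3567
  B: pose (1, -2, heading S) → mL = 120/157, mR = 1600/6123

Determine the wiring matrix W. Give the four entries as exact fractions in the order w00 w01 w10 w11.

1 0 -1 1

obs A: pose=(5,4,N) → sL=24/41, sR=40/87, mL=24/41, mR=-448/3567
obs B: pose=(1,-2,S) → sL=120/157, sR=40/39, mL=120/157, mR=1600/6123
sensor matrix S = [[24/41, 40/87], [120/157, 40/39]]; det S = 604160/2426749
solve [mL_A; mL_B] = S·[w00; w01] and [mR_A; mR_B] = S·[w10; w11]:
  w00 = 1, w01 = 0, w10 = -1, w11 = 1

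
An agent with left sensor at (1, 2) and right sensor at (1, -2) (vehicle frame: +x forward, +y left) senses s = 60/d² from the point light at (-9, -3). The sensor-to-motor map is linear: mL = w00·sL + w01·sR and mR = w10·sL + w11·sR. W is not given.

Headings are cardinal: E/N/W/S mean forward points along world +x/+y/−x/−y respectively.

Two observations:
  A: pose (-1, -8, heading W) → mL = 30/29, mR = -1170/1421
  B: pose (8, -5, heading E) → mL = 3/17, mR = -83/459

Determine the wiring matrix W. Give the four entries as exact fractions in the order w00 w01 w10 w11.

obs A: pose=(-1,-8,W) → sL=30/49, sR=30/29, mL=30/29, mR=-1170/1421
obs B: pose=(8,-5,E) → sL=5/27, sR=3/17, mL=3/17, mR=-83/459
sensor matrix S = [[30/49, 30/29], [5/27, 3/17]]; det S = -18160/217413
solve [mL_A; mL_B] = S·[w00; w01] and [mR_A; mR_B] = S·[w10; w11]:
  w00 = 0, w01 = 1, w10 = -1/2, w11 = -1/2

0 1 -1/2 -1/2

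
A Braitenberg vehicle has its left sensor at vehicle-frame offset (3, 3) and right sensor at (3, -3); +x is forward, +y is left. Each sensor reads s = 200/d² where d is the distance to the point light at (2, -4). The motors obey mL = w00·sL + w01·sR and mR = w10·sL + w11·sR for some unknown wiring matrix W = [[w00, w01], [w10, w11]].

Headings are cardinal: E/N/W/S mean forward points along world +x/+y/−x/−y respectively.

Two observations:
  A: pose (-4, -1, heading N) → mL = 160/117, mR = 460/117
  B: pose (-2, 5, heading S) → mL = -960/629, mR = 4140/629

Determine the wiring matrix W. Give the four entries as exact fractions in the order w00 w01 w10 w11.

-1/2 1/2 1 1/2

obs A: pose=(-4,-1,N) → sL=200/117, sR=40/9, mL=160/117, mR=460/117
obs B: pose=(-2,5,S) → sL=200/37, sR=40/17, mL=-960/629, mR=4140/629
sensor matrix S = [[200/117, 40/9], [200/37, 40/17]]; det S = -1472000/73593
solve [mL_A; mL_B] = S·[w00; w01] and [mR_A; mR_B] = S·[w10; w11]:
  w00 = -1/2, w01 = 1/2, w10 = 1, w11 = 1/2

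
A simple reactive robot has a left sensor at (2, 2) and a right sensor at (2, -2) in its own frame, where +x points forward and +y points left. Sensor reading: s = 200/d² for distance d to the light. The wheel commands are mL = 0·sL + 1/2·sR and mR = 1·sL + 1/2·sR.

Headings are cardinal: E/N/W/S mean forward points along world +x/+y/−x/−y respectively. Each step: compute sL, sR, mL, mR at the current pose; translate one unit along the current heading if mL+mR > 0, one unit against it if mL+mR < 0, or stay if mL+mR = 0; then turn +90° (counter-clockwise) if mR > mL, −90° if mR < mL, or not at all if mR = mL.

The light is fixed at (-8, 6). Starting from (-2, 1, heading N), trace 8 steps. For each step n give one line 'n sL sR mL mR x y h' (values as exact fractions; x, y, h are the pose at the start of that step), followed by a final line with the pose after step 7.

n=0: pose=(-2,1,N); sL=8, sR=200/73; mL=100/73, mR=684/73; mL+mR=784/73 → advance +1; mR−mL=8 → turn +1·90°
n=1: pose=(-2,2,W); sL=50/13, sR=10; mL=5, mR=115/13; mL+mR=180/13 → advance +1; mR−mL=50/13 → turn +1·90°
n=2: pose=(-3,2,S); sL=40/17, sR=40/9; mL=20/9, mR=700/153; mL+mR=1040/153 → advance +1; mR−mL=40/17 → turn +1·90°
n=3: pose=(-3,1,E); sL=100/29, sR=100/49; mL=50/49, mR=6350/1421; mL+mR=7800/1421 → advance +1; mR−mL=100/29 → turn +1·90°
n=4: pose=(-2,1,N); sL=8, sR=200/73; mL=100/73, mR=684/73; mL+mR=784/73 → advance +1; mR−mL=8 → turn +1·90°
n=5: pose=(-2,2,W); sL=50/13, sR=10; mL=5, mR=115/13; mL+mR=180/13 → advance +1; mR−mL=50/13 → turn +1·90°
n=6: pose=(-3,2,S); sL=40/17, sR=40/9; mL=20/9, mR=700/153; mL+mR=1040/153 → advance +1; mR−mL=40/17 → turn +1·90°
n=7: pose=(-3,1,E); sL=100/29, sR=100/49; mL=50/49, mR=6350/1421; mL+mR=7800/1421 → advance +1; mR−mL=100/29 → turn +1·90°

0 8 200/73 100/73 684/73 -2 1 N
1 50/13 10 5 115/13 -2 2 W
2 40/17 40/9 20/9 700/153 -3 2 S
3 100/29 100/49 50/49 6350/1421 -3 1 E
4 8 200/73 100/73 684/73 -2 1 N
5 50/13 10 5 115/13 -2 2 W
6 40/17 40/9 20/9 700/153 -3 2 S
7 100/29 100/49 50/49 6350/1421 -3 1 E
final -2 1 N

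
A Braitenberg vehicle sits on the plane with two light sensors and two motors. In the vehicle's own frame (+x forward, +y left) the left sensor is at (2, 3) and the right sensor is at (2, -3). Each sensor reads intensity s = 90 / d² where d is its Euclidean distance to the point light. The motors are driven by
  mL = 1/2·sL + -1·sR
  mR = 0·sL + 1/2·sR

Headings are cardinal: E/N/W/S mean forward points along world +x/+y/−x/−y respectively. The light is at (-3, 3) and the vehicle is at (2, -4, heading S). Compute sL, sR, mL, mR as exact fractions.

left sensor world pos  = (5, -6); dL² = 145
right sensor world pos = (-1, -6); dR² = 85
sL = 90/145 = 18/29
sR = 90/85 = 18/17
mL = 1/2·sL + -1·sR = -369/493
mR = 0·sL + 1/2·sR = 9/17

18/29 18/17 -369/493 9/17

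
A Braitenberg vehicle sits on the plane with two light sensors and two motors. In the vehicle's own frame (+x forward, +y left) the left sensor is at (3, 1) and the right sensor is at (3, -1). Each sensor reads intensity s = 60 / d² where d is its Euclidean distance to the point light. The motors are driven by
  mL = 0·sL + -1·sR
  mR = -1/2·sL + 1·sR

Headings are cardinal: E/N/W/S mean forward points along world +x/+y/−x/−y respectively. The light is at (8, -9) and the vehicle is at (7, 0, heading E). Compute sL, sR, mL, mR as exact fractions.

15/26 15/17 -15/17 525/884

left sensor world pos  = (10, 1); dL² = 104
right sensor world pos = (10, -1); dR² = 68
sL = 60/104 = 15/26
sR = 60/68 = 15/17
mL = 0·sL + -1·sR = -15/17
mR = -1/2·sL + 1·sR = 525/884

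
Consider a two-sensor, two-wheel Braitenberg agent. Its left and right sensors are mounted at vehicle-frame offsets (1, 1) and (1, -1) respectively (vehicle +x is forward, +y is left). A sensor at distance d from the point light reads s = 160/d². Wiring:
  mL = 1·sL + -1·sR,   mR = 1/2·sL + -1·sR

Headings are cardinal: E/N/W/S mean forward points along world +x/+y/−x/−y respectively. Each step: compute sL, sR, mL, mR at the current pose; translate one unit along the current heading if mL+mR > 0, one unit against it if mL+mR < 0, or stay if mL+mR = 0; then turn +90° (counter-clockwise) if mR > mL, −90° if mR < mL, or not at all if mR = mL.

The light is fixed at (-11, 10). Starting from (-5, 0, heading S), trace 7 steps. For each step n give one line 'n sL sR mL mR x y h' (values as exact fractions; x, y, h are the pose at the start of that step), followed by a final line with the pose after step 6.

0 16/17 80/73 -192/1241 -776/1241 -5 0 S
1 32/25 160/89 -1152/2225 -2576/2225 -5 1 W
2 8/5 5/4 7/20 -9/20 -4 1 N
3 32/29 32/37 256/1073 -336/1073 -4 0 E
4 16/17 80/73 -192/1241 -776/1241 -5 0 S
5 32/25 160/89 -1152/2225 -2576/2225 -5 1 W
6 8/5 5/4 7/20 -9/20 -4 1 N
final -4 0 E

n=0: pose=(-5,0,S); sL=16/17, sR=80/73; mL=-192/1241, mR=-776/1241; mL+mR=-968/1241 → advance -1; mR−mL=-8/17 → turn -1·90°
n=1: pose=(-5,1,W); sL=32/25, sR=160/89; mL=-1152/2225, mR=-2576/2225; mL+mR=-3728/2225 → advance -1; mR−mL=-16/25 → turn -1·90°
n=2: pose=(-4,1,N); sL=8/5, sR=5/4; mL=7/20, mR=-9/20; mL+mR=-1/10 → advance -1; mR−mL=-4/5 → turn -1·90°
n=3: pose=(-4,0,E); sL=32/29, sR=32/37; mL=256/1073, mR=-336/1073; mL+mR=-80/1073 → advance -1; mR−mL=-16/29 → turn -1·90°
n=4: pose=(-5,0,S); sL=16/17, sR=80/73; mL=-192/1241, mR=-776/1241; mL+mR=-968/1241 → advance -1; mR−mL=-8/17 → turn -1·90°
n=5: pose=(-5,1,W); sL=32/25, sR=160/89; mL=-1152/2225, mR=-2576/2225; mL+mR=-3728/2225 → advance -1; mR−mL=-16/25 → turn -1·90°
n=6: pose=(-4,1,N); sL=8/5, sR=5/4; mL=7/20, mR=-9/20; mL+mR=-1/10 → advance -1; mR−mL=-4/5 → turn -1·90°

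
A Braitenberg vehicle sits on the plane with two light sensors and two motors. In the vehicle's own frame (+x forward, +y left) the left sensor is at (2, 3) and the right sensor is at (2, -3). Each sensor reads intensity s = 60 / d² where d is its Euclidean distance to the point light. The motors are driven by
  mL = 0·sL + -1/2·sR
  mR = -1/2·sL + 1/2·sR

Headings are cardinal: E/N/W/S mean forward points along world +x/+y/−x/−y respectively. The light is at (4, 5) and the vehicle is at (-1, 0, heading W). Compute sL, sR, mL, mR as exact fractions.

60/113 60/53 -30/53 1800/5989

left sensor world pos  = (-3, -3); dL² = 113
right sensor world pos = (-3, 3); dR² = 53
sL = 60/113 = 60/113
sR = 60/53 = 60/53
mL = 0·sL + -1/2·sR = -30/53
mR = -1/2·sL + 1/2·sR = 1800/5989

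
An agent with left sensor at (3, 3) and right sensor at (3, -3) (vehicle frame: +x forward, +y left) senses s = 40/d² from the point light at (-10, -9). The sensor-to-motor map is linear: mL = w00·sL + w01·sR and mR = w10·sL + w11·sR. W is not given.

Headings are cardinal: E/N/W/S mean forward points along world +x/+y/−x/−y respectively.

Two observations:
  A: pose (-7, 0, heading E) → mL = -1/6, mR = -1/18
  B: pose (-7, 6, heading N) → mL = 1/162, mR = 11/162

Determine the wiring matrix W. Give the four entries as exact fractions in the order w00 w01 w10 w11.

1/2 -1/2 1 -1/2

obs A: pose=(-7,0,E) → sL=2/9, sR=5/9, mL=-1/6, mR=-1/18
obs B: pose=(-7,6,N) → sL=10/81, sR=1/9, mL=1/162, mR=11/162
sensor matrix S = [[2/9, 5/9], [10/81, 1/9]]; det S = -32/729
solve [mL_A; mL_B] = S·[w00; w01] and [mR_A; mR_B] = S·[w10; w11]:
  w00 = 1/2, w01 = -1/2, w10 = 1, w11 = -1/2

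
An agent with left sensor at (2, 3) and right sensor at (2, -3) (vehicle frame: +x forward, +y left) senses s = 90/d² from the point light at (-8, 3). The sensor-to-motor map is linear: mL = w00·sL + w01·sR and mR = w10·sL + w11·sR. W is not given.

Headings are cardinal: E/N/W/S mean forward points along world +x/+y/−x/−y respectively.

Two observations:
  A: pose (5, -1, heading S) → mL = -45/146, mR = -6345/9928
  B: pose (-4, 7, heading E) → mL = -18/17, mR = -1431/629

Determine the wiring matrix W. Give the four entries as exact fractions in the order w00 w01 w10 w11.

-1 0 -1 -1/2

obs A: pose=(5,-1,S) → sL=45/146, sR=45/68, mL=-45/146, mR=-6345/9928
obs B: pose=(-4,7,E) → sL=18/17, sR=90/37, mL=-18/17, mR=-1431/629
sensor matrix S = [[45/146, 45/68], [18/17, 90/37]]; det S = 76545/1561178
solve [mL_A; mL_B] = S·[w00; w01] and [mR_A; mR_B] = S·[w10; w11]:
  w00 = -1, w01 = 0, w10 = -1, w11 = -1/2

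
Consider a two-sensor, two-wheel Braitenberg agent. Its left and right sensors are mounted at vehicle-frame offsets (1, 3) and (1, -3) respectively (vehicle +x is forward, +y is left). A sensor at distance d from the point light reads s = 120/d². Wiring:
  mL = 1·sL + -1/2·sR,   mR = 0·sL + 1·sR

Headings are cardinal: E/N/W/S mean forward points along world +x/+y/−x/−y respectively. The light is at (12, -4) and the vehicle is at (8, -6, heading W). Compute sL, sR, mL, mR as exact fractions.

left sensor world pos  = (7, -9); dL² = 50
right sensor world pos = (7, -3); dR² = 26
sL = 120/50 = 12/5
sR = 120/26 = 60/13
mL = 1·sL + -1/2·sR = 6/65
mR = 0·sL + 1·sR = 60/13

12/5 60/13 6/65 60/13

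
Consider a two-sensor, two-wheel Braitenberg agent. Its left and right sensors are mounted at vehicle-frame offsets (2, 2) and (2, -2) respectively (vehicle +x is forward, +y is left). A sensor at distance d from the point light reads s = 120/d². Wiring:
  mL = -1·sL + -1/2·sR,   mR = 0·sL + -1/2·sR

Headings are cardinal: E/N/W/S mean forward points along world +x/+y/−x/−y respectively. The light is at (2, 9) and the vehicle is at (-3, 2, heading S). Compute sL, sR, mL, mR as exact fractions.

left sensor world pos  = (-1, 0); dL² = 90
right sensor world pos = (-5, 0); dR² = 130
sL = 120/90 = 4/3
sR = 120/130 = 12/13
mL = -1·sL + -1/2·sR = -70/39
mR = 0·sL + -1/2·sR = -6/13

4/3 12/13 -70/39 -6/13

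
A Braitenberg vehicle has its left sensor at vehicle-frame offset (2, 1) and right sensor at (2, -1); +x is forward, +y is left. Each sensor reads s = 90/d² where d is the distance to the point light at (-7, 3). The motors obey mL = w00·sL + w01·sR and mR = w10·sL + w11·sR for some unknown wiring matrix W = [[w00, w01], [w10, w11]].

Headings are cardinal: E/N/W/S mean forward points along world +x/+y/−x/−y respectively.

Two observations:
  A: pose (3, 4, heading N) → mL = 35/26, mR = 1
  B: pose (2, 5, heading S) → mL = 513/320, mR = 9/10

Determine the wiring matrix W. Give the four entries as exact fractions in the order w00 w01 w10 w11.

obs A: pose=(3,4,N) → sL=1, sR=9/13, mL=35/26, mR=1
obs B: pose=(2,5,S) → sL=9/10, sR=45/32, mL=513/320, mR=9/10
sensor matrix S = [[1, 9/13], [9/10, 45/32]]; det S = 1629/2080
solve [mL_A; mL_B] = S·[w00; w01] and [mR_A; mR_B] = S·[w10; w11]:
  w00 = 1, w01 = 1/2, w10 = 1, w11 = 0

1 1/2 1 0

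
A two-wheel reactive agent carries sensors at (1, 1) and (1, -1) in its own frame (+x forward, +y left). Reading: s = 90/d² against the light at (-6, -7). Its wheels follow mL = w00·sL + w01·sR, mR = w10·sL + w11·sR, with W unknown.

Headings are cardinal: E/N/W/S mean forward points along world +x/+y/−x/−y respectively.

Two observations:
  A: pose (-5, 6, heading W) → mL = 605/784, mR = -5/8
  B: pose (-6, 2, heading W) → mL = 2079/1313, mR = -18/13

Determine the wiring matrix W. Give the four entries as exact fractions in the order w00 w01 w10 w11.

1/2 1 -1 0

obs A: pose=(-5,6,W) → sL=5/8, sR=45/98, mL=605/784, mR=-5/8
obs B: pose=(-6,2,W) → sL=18/13, sR=90/101, mL=2079/1313, mR=-18/13
sensor matrix S = [[5/8, 45/98], [18/13, 90/101]]; det S = -20295/257348
solve [mL_A; mL_B] = S·[w00; w01] and [mR_A; mR_B] = S·[w10; w11]:
  w00 = 1/2, w01 = 1, w10 = -1, w11 = 0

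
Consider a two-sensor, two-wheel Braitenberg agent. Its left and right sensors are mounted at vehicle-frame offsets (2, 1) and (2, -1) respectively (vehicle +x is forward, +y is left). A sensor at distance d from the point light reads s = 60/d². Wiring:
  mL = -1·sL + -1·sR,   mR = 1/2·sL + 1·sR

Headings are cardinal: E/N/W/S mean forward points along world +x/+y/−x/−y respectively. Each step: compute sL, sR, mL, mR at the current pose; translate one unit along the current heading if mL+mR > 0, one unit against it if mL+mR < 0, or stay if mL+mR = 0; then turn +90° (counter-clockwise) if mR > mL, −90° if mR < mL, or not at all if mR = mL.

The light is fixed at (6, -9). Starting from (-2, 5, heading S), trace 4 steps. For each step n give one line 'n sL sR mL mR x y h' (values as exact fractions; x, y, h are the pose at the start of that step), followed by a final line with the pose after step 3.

n=0: pose=(-2,5,S); sL=60/193, sR=4/15; mL=-1672/2895, mR=1222/2895; mL+mR=-30/193 → advance -1; mR−mL=2894/2895 → turn +1·90°
n=1: pose=(-2,6,E); sL=15/73, sR=15/58; mL=-1965/4234, mR=765/2117; mL+mR=-15/146 → advance -1; mR−mL=3495/4234 → turn +1·90°
n=2: pose=(-3,6,N); sL=60/389, sR=60/353; mL=-44520/137317, mR=33930/137317; mL+mR=-30/389 → advance -1; mR−mL=78450/137317 → turn +1·90°
n=3: pose=(-3,5,W); sL=6/29, sR=30/173; mL=-1908/5017, mR=1389/5017; mL+mR=-3/29 → advance -1; mR−mL=3297/5017 → turn +1·90°

0 60/193 4/15 -1672/2895 1222/2895 -2 5 S
1 15/73 15/58 -1965/4234 765/2117 -2 6 E
2 60/389 60/353 -44520/137317 33930/137317 -3 6 N
3 6/29 30/173 -1908/5017 1389/5017 -3 5 W
final -2 5 S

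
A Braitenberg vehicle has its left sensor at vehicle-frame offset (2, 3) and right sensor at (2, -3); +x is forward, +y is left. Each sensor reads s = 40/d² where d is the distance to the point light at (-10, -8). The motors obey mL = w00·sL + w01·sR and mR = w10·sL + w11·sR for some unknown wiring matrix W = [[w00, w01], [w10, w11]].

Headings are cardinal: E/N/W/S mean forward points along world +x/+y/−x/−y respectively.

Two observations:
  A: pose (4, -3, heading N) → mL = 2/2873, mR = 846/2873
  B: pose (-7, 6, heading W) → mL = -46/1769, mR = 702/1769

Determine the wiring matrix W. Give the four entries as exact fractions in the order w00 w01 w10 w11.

-1/2 1 1 1/2

obs A: pose=(4,-3,N) → sL=4/17, sR=20/169, mL=2/2873, mR=846/2873
obs B: pose=(-7,6,W) → sL=20/61, sR=4/29, mL=-46/1769, mR=702/1769
sensor matrix S = [[4/17, 20/169], [20/61, 4/29]]; det S = -32256/5082337
solve [mL_A; mL_B] = S·[w00; w01] and [mR_A; mR_B] = S·[w10; w11]:
  w00 = -1/2, w01 = 1, w10 = 1, w11 = 1/2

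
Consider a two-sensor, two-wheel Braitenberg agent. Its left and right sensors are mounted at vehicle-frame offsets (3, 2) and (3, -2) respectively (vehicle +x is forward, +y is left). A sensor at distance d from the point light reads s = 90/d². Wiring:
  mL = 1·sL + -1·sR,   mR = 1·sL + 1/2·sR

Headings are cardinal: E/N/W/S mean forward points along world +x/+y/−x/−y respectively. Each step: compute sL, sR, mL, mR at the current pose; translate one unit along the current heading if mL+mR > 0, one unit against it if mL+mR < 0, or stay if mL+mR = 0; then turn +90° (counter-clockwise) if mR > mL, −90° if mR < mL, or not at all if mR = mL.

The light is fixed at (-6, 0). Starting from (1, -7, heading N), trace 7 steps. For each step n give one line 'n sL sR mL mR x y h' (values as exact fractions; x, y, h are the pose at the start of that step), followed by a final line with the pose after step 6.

0 90/41 90/97 5040/3977 10575/3977 1 -7 N
1 9/8 45/16 -27/16 81/32 1 -6 W
2 18/29 90/97 -864/2813 3051/2813 0 -6 S
3 45/53 5/9 140/477 1075/954 0 -7 E
4 90/41 90/97 5040/3977 10575/3977 1 -7 N
5 9/8 45/16 -27/16 81/32 1 -6 W
6 18/29 90/97 -864/2813 3051/2813 0 -6 S
final 0 -7 E

n=0: pose=(1,-7,N); sL=90/41, sR=90/97; mL=5040/3977, mR=10575/3977; mL+mR=15615/3977 → advance +1; mR−mL=135/97 → turn +1·90°
n=1: pose=(1,-6,W); sL=9/8, sR=45/16; mL=-27/16, mR=81/32; mL+mR=27/32 → advance +1; mR−mL=135/32 → turn +1·90°
n=2: pose=(0,-6,S); sL=18/29, sR=90/97; mL=-864/2813, mR=3051/2813; mL+mR=2187/2813 → advance +1; mR−mL=135/97 → turn +1·90°
n=3: pose=(0,-7,E); sL=45/53, sR=5/9; mL=140/477, mR=1075/954; mL+mR=1355/954 → advance +1; mR−mL=5/6 → turn +1·90°
n=4: pose=(1,-7,N); sL=90/41, sR=90/97; mL=5040/3977, mR=10575/3977; mL+mR=15615/3977 → advance +1; mR−mL=135/97 → turn +1·90°
n=5: pose=(1,-6,W); sL=9/8, sR=45/16; mL=-27/16, mR=81/32; mL+mR=27/32 → advance +1; mR−mL=135/32 → turn +1·90°
n=6: pose=(0,-6,S); sL=18/29, sR=90/97; mL=-864/2813, mR=3051/2813; mL+mR=2187/2813 → advance +1; mR−mL=135/97 → turn +1·90°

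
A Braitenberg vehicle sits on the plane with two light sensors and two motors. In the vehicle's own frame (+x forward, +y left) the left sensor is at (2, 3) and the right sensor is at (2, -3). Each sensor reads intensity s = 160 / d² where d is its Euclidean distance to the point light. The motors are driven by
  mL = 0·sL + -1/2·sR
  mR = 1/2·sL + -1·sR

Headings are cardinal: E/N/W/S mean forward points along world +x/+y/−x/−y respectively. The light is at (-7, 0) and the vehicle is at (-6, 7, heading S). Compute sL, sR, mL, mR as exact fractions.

left sensor world pos  = (-3, 5); dL² = 41
right sensor world pos = (-9, 5); dR² = 29
sL = 160/41 = 160/41
sR = 160/29 = 160/29
mL = 0·sL + -1/2·sR = -80/29
mR = 1/2·sL + -1·sR = -4240/1189

160/41 160/29 -80/29 -4240/1189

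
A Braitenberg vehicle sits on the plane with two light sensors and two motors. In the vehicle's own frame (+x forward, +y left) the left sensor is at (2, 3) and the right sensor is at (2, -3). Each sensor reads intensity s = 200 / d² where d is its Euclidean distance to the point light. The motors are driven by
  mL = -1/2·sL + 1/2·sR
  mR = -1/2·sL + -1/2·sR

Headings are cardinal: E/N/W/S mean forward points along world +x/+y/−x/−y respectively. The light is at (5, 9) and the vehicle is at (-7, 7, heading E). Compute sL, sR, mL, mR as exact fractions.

left sensor world pos  = (-5, 10); dL² = 101
right sensor world pos = (-5, 4); dR² = 125
sL = 200/101 = 200/101
sR = 200/125 = 8/5
mL = -1/2·sL + 1/2·sR = -96/505
mR = -1/2·sL + -1/2·sR = -904/505

200/101 8/5 -96/505 -904/505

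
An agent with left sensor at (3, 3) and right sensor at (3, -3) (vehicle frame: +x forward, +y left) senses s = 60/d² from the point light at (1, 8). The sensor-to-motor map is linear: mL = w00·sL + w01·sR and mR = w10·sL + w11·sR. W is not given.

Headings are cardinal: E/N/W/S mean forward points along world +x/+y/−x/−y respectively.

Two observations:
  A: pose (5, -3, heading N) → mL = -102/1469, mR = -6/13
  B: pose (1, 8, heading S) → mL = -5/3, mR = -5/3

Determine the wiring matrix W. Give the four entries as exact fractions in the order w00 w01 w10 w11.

obs A: pose=(5,-3,N) → sL=12/13, sR=60/113, mL=-102/1469, mR=-6/13
obs B: pose=(1,8,S) → sL=10/3, sR=10/3, mL=-5/3, mR=-5/3
sensor matrix S = [[12/13, 60/113], [10/3, 10/3]]; det S = 1920/1469
solve [mL_A; mL_B] = S·[w00; w01] and [mR_A; mR_B] = S·[w10; w11]:
  w00 = 1/2, w01 = -1, w10 = -1/2, w11 = 0

1/2 -1 -1/2 0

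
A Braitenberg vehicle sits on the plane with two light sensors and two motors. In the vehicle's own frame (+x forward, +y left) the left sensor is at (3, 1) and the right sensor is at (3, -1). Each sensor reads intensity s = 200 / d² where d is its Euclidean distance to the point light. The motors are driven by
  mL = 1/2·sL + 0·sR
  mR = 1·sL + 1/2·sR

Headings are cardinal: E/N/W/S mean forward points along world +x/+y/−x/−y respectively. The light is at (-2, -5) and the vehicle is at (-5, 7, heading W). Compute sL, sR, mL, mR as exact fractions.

200/157 40/41 100/157 11340/6437

left sensor world pos  = (-8, 6); dL² = 157
right sensor world pos = (-8, 8); dR² = 205
sL = 200/157 = 200/157
sR = 200/205 = 40/41
mL = 1/2·sL + 0·sR = 100/157
mR = 1·sL + 1/2·sR = 11340/6437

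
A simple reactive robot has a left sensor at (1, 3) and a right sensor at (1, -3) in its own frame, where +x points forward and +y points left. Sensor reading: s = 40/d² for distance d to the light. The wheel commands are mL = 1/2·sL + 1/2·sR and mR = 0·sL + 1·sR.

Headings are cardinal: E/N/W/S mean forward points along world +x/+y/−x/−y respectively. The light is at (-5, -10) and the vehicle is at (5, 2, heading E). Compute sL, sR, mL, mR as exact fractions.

20/173 20/101 2740/17473 20/101

left sensor world pos  = (6, 5); dL² = 346
right sensor world pos = (6, -1); dR² = 202
sL = 40/346 = 20/173
sR = 40/202 = 20/101
mL = 1/2·sL + 1/2·sR = 2740/17473
mR = 0·sL + 1·sR = 20/101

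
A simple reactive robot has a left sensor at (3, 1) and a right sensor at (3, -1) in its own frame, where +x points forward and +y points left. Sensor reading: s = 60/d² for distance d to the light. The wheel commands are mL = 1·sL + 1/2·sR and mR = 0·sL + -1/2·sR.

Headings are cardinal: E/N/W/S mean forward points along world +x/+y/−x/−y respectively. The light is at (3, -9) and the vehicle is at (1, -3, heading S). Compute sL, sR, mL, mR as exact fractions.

6 10/3 23/3 -5/3

left sensor world pos  = (2, -6); dL² = 10
right sensor world pos = (0, -6); dR² = 18
sL = 60/10 = 6
sR = 60/18 = 10/3
mL = 1·sL + 1/2·sR = 23/3
mR = 0·sL + -1/2·sR = -5/3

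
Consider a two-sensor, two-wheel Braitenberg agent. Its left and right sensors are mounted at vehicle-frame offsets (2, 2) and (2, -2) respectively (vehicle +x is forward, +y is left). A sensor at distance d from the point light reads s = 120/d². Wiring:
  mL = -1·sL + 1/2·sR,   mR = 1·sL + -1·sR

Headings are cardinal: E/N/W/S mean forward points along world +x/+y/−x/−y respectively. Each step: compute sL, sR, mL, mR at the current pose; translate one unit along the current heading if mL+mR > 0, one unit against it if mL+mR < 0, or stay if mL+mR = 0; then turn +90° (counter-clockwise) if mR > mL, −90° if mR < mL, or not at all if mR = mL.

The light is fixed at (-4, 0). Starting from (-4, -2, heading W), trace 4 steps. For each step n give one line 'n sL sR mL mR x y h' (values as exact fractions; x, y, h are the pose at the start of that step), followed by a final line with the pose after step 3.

0 6 30 9 -24 -4 -2 W
1 120 40/3 -340/3 320/3 -3 -2 N
2 60/13 60 330/13 -720/13 -3 -3 W
3 120 120/17 -1980/17 1920/17 -2 -3 N
final -2 -4 W

n=0: pose=(-4,-2,W); sL=6, sR=30; mL=9, mR=-24; mL+mR=-15 → advance -1; mR−mL=-33 → turn -1·90°
n=1: pose=(-3,-2,N); sL=120, sR=40/3; mL=-340/3, mR=320/3; mL+mR=-20/3 → advance -1; mR−mL=220 → turn +1·90°
n=2: pose=(-3,-3,W); sL=60/13, sR=60; mL=330/13, mR=-720/13; mL+mR=-30 → advance -1; mR−mL=-1050/13 → turn -1·90°
n=3: pose=(-2,-3,N); sL=120, sR=120/17; mL=-1980/17, mR=1920/17; mL+mR=-60/17 → advance -1; mR−mL=3900/17 → turn +1·90°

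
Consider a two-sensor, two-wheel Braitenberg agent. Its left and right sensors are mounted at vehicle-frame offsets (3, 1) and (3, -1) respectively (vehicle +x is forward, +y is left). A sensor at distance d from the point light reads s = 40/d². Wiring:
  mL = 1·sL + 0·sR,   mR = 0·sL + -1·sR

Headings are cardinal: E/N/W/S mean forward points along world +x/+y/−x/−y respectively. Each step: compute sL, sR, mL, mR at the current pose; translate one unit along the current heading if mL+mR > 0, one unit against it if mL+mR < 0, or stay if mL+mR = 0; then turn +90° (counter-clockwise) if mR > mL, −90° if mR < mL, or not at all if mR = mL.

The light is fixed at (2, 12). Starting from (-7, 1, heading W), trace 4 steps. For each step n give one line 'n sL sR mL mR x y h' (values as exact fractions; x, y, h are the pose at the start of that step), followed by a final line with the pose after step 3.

n=0: pose=(-7,1,W); sL=5/36, sR=10/61; mL=5/36, mR=-10/61; mL+mR=-55/2196 → advance -1; mR−mL=-665/2196 → turn -1·90°
n=1: pose=(-6,1,N); sL=8/29, sR=40/113; mL=8/29, mR=-40/113; mL+mR=-256/3277 → advance -1; mR−mL=-2064/3277 → turn -1·90°
n=2: pose=(-6,0,E); sL=20/73, sR=20/97; mL=20/73, mR=-20/97; mL+mR=480/7081 → advance +1; mR−mL=-3400/7081 → turn -1·90°
n=3: pose=(-5,0,S); sL=40/261, sR=40/289; mL=40/261, mR=-40/289; mL+mR=1120/75429 → advance +1; mR−mL=-22000/75429 → turn -1·90°

0 5/36 10/61 5/36 -10/61 -7 1 W
1 8/29 40/113 8/29 -40/113 -6 1 N
2 20/73 20/97 20/73 -20/97 -6 0 E
3 40/261 40/289 40/261 -40/289 -5 0 S
final -5 -1 W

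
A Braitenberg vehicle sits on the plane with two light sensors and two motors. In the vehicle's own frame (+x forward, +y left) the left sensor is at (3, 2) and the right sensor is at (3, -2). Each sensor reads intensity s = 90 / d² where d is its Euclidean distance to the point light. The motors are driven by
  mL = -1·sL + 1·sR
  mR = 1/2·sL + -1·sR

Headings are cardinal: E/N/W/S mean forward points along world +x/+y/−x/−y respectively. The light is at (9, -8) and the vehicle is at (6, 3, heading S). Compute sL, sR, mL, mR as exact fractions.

18/13 90/89 -432/1157 -369/1157

left sensor world pos  = (8, 0); dL² = 65
right sensor world pos = (4, 0); dR² = 89
sL = 90/65 = 18/13
sR = 90/89 = 90/89
mL = -1·sL + 1·sR = -432/1157
mR = 1/2·sL + -1·sR = -369/1157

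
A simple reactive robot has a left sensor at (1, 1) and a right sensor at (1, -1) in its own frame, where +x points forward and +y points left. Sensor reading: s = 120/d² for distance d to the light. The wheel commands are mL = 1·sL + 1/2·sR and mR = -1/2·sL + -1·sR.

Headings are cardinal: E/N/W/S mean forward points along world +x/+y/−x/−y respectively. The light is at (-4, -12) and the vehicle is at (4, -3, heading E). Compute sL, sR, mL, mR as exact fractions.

left sensor world pos  = (5, -2); dL² = 181
right sensor world pos = (5, -4); dR² = 145
sL = 120/181 = 120/181
sR = 120/145 = 24/29
mL = 1·sL + 1/2·sR = 5652/5249
mR = -1/2·sL + -1·sR = -6084/5249

120/181 24/29 5652/5249 -6084/5249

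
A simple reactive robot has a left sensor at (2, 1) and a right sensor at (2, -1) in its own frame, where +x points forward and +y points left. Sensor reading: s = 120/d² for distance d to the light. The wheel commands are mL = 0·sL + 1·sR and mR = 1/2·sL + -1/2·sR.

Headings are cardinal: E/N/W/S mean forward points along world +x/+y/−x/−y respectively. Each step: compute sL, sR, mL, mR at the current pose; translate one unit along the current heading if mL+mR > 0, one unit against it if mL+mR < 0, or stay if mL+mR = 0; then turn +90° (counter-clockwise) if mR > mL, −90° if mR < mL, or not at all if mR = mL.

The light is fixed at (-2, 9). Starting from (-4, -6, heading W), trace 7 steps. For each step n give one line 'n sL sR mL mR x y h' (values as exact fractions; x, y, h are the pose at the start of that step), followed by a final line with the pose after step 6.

n=0: pose=(-4,-6,W); sL=15/34, sR=30/53; mL=30/53, mR=-225/3604; mL+mR=1815/3604 → advance +1; mR−mL=-2265/3604 → turn -1·90°
n=1: pose=(-5,-6,N); sL=24/37, sR=120/173; mL=120/173, mR=-144/6401; mL+mR=4296/6401 → advance +1; mR−mL=-4584/6401 → turn -1·90°
n=2: pose=(-5,-5,E); sL=12/17, sR=60/113; mL=60/113, mR=168/1921; mL+mR=1188/1921 → advance +1; mR−mL=-852/1921 → turn -1·90°
n=3: pose=(-4,-5,S); sL=120/257, sR=24/53; mL=24/53, mR=96/13621; mL+mR=6264/13621 → advance +1; mR−mL=-6072/13621 → turn -1·90°
n=4: pose=(-4,-6,W); sL=15/34, sR=30/53; mL=30/53, mR=-225/3604; mL+mR=1815/3604 → advance +1; mR−mL=-2265/3604 → turn -1·90°
n=5: pose=(-5,-6,N); sL=24/37, sR=120/173; mL=120/173, mR=-144/6401; mL+mR=4296/6401 → advance +1; mR−mL=-4584/6401 → turn -1·90°
n=6: pose=(-5,-5,E); sL=12/17, sR=60/113; mL=60/113, mR=168/1921; mL+mR=1188/1921 → advance +1; mR−mL=-852/1921 → turn -1·90°

0 15/34 30/53 30/53 -225/3604 -4 -6 W
1 24/37 120/173 120/173 -144/6401 -5 -6 N
2 12/17 60/113 60/113 168/1921 -5 -5 E
3 120/257 24/53 24/53 96/13621 -4 -5 S
4 15/34 30/53 30/53 -225/3604 -4 -6 W
5 24/37 120/173 120/173 -144/6401 -5 -6 N
6 12/17 60/113 60/113 168/1921 -5 -5 E
final -4 -5 S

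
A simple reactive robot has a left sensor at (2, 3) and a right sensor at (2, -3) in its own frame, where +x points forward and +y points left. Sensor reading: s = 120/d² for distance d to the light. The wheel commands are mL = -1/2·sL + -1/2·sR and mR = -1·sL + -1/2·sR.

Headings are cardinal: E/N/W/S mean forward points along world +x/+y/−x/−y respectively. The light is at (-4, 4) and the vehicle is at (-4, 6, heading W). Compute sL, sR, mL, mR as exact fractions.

24 120/29 -408/29 -756/29

left sensor world pos  = (-6, 3); dL² = 5
right sensor world pos = (-6, 9); dR² = 29
sL = 120/5 = 24
sR = 120/29 = 120/29
mL = -1/2·sL + -1/2·sR = -408/29
mR = -1·sL + -1/2·sR = -756/29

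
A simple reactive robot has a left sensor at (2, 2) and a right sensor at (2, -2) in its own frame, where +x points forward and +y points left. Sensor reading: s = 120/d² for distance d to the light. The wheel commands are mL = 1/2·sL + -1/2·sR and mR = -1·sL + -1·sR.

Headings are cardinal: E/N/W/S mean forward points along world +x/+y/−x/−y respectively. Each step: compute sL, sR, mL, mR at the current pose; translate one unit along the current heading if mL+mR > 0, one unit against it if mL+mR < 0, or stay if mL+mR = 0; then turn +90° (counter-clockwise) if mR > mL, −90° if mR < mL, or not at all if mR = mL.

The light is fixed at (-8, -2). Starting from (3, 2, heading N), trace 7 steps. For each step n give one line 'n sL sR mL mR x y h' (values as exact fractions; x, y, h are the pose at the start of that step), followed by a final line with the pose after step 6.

0 40/39 24/41 352/1599 -2576/1599 3 2 N
1 60/97 12/17 -72/1649 -2184/1649 3 1 E
2 24/29 24/13 -192/377 -1008/377 2 1 S
3 30/17 6/5 24/85 -252/85 2 2 W
4 40/39 24/41 352/1599 -2576/1599 3 2 N
5 60/97 12/17 -72/1649 -2184/1649 3 1 E
6 24/29 24/13 -192/377 -1008/377 2 1 S
final 2 2 W

n=0: pose=(3,2,N); sL=40/39, sR=24/41; mL=352/1599, mR=-2576/1599; mL+mR=-2224/1599 → advance -1; mR−mL=-976/533 → turn -1·90°
n=1: pose=(3,1,E); sL=60/97, sR=12/17; mL=-72/1649, mR=-2184/1649; mL+mR=-2256/1649 → advance -1; mR−mL=-2112/1649 → turn -1·90°
n=2: pose=(2,1,S); sL=24/29, sR=24/13; mL=-192/377, mR=-1008/377; mL+mR=-1200/377 → advance -1; mR−mL=-816/377 → turn -1·90°
n=3: pose=(2,2,W); sL=30/17, sR=6/5; mL=24/85, mR=-252/85; mL+mR=-228/85 → advance -1; mR−mL=-276/85 → turn -1·90°
n=4: pose=(3,2,N); sL=40/39, sR=24/41; mL=352/1599, mR=-2576/1599; mL+mR=-2224/1599 → advance -1; mR−mL=-976/533 → turn -1·90°
n=5: pose=(3,1,E); sL=60/97, sR=12/17; mL=-72/1649, mR=-2184/1649; mL+mR=-2256/1649 → advance -1; mR−mL=-2112/1649 → turn -1·90°
n=6: pose=(2,1,S); sL=24/29, sR=24/13; mL=-192/377, mR=-1008/377; mL+mR=-1200/377 → advance -1; mR−mL=-816/377 → turn -1·90°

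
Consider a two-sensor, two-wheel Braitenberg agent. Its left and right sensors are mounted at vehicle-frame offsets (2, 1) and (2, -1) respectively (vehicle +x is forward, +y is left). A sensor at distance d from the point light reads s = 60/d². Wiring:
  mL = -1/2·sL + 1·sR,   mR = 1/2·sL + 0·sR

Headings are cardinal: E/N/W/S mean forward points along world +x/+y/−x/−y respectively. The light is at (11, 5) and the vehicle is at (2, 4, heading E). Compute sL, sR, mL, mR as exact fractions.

60/49 60/53 1350/2597 30/49

left sensor world pos  = (4, 5); dL² = 49
right sensor world pos = (4, 3); dR² = 53
sL = 60/49 = 60/49
sR = 60/53 = 60/53
mL = -1/2·sL + 1·sR = 1350/2597
mR = 1/2·sL + 0·sR = 30/49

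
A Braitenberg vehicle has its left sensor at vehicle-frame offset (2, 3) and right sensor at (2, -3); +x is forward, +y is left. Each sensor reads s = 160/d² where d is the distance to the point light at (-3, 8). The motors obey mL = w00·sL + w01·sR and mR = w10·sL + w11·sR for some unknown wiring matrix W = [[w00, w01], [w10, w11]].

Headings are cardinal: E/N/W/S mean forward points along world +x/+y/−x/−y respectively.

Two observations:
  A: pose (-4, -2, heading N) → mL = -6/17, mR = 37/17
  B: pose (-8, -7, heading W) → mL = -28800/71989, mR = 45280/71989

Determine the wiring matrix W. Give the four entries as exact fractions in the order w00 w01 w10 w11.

1 -1 1/2 1/2

obs A: pose=(-4,-2,N) → sL=2, sR=40/17, mL=-6/17, mR=37/17
obs B: pose=(-8,-7,W) → sL=160/373, sR=160/193, mL=-28800/71989, mR=45280/71989
sensor matrix S = [[2, 40/17], [160/373, 160/193]]; det S = 793920/1223813
solve [mL_A; mL_B] = S·[w00; w01] and [mR_A; mR_B] = S·[w10; w11]:
  w00 = 1, w01 = -1, w10 = 1/2, w11 = 1/2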